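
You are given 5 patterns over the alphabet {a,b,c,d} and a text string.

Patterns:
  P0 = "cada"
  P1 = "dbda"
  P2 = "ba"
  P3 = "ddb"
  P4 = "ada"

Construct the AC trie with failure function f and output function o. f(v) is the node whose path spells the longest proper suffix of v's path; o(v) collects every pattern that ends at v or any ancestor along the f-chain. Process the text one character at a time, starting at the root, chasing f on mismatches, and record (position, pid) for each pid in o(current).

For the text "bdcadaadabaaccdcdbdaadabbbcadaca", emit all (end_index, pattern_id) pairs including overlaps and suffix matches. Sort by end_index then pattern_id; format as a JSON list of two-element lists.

Build automaton:
Trie (insert patterns):
  n0 'ε': a→13 b→9 c→1 d→5
  n1 'c': a→2
  n2 'ca': d→3
  n3 'cad': a→4
  n4 'cada': ·  [P0 ends]
  n5 'd': b→6 d→11
  n6 'db': d→7
  n7 'dbd': a→8
  n8 'dbda': ·  [P1 ends]
  n9 'b': a→10
  n10 'ba': ·  [P2 ends]
  n11 'dd': b→12
  n12 'ddb': ·  [P3 ends]
  n13 'a': d→14
  n14 'ad': a→15
  n15 'ada': ·  [P4 ends]

Failure links (BFS by depth):
  n1('c'): parent n0 fail=0; on 'c' 0 → fail=0;  out ∅∪∅=∅
  n5('d'): parent n0 fail=0; on 'd' 0 → fail=0;  out ∅∪∅=∅
  n9('b'): parent n0 fail=0; on 'b' 0 → fail=0;  out ∅∪∅=∅
  n13('a'): parent n0 fail=0; on 'a' 0 → fail=0;  out ∅∪∅=∅
  n2('ca'): parent n1 fail=0; on 'a' 0 → fail=13;  out ∅∪∅=∅
  n6('db'): parent n5 fail=0; on 'b' 0 → fail=9;  out ∅∪∅=∅
  n10('ba'): parent n9 fail=0; on 'a' 0 → fail=13;  out {2}∪∅={2}
  n11('dd'): parent n5 fail=0; on 'd' 0 → fail=5;  out ∅∪∅=∅
  n14('ad'): parent n13 fail=0; on 'd' 0 → fail=5;  out ∅∪∅=∅
  n3('cad'): parent n2 fail=13; on 'd' 13 → fail=14;  out ∅∪∅=∅
  n7('dbd'): parent n6 fail=9; on 'd' 9→0 → fail=5;  out ∅∪∅=∅
  n12('ddb'): parent n11 fail=5; on 'b' 5 → fail=6;  out {3}∪∅={3}
  n15('ada'): parent n14 fail=5; on 'a' 5→0 → fail=13;  out {4}∪∅={4}
  n4('cada'): parent n3 fail=14; on 'a' 14 → fail=15;  out {0}∪{4}={0,4}
  n8('dbda'): parent n7 fail=5; on 'a' 5→0 → fail=13;  out {1}∪∅={1}

Text stream:
i=0 'b': node 0→9
i=1 'd': node 9→5 ·f
i=2 'c': node 5→1 ·f
i=3 'a': node 1→2
i=4 'd': node 2→3
i=5 'a': node 3→4  → match P0@[2:5],P4@[3:5]
i=6 'a': node 4→13 ·f
i=7 'd': node 13→14
i=8 'a': node 14→15  → match P4@[6:8]
i=9 'b': node 15→9 ·f
i=10 'a': node 9→10  → match P2@[9:10]
i=11 'a': node 10→13 ·f
i=12 'c': node 13→1 ·f
i=13 'c': node 1→1 ·f
i=14 'd': node 1→5 ·f
i=15 'c': node 5→1 ·f
i=16 'd': node 1→5 ·f
i=17 'b': node 5→6
i=18 'd': node 6→7
i=19 'a': node 7→8  → match P1@[16:19]
i=20 'a': node 8→13 ·f
i=21 'd': node 13→14
i=22 'a': node 14→15  → match P4@[20:22]
i=23 'b': node 15→9 ·f
i=24 'b': node 9→9 ·f
i=25 'b': node 9→9 ·f
i=26 'c': node 9→1 ·f
i=27 'a': node 1→2
i=28 'd': node 2→3
i=29 'a': node 3→4  → match P0@[26:29],P4@[27:29]
i=30 'c': node 4→1 ·f
i=31 'a': node 1→2

All matches (sorted): [[5,0],[5,4],[8,4],[10,2],[19,1],[22,4],[29,0],[29,4]]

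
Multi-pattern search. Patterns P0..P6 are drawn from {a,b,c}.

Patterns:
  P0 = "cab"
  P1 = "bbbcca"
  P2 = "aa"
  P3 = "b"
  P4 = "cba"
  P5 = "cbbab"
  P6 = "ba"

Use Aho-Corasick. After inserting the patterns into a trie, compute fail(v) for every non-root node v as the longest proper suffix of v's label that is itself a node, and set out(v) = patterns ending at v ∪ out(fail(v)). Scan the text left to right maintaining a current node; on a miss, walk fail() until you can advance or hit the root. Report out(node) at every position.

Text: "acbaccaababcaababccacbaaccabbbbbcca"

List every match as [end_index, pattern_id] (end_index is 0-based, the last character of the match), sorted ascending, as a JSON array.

Build automaton:
Trie nodes:
  0='ε' goto a→10 b→4 c→1
  1='c' goto a→2 b→12
  2='ca' goto b→3
  3='cab' goto ·  ←P0
  4='b' goto a→17 b→5  ←P3
  5='bb' goto b→6
  6='bbb' goto c→7
  7='bbbc' goto c→8
  8='bbbcc' goto a→9
  9='bbbcca' goto ·  ←P1
  10='a' goto a→11
  11='aa' goto ·  ←P2
  12='cb' goto a→13 b→14
  13='cba' goto ·  ←P4
  14='cbb' goto a→15
  15='cbba' goto b→16
  16='cbbab' goto ·  ←P5
  17='ba' goto ·  ←P6

Failure links (BFS by depth):
  fail(1) 'c': from fail(0)=0 chase 'c': 0 ⇒ 0;  out=∅∪out(0)=∅
  fail(4) 'b': from fail(0)=0 chase 'b': 0 ⇒ 0;  out={3}∪out(0)={3}
  fail(10) 'a': from fail(0)=0 chase 'a': 0 ⇒ 0;  out=∅∪out(0)=∅
  fail(2) 'ca': from fail(1)=0 chase 'a': 0 ⇒ 10;  out=∅∪out(10)=∅
  fail(5) 'bb': from fail(4)=0 chase 'b': 0 ⇒ 4;  out=∅∪out(4)={3}
  fail(11) 'aa': from fail(10)=0 chase 'a': 0 ⇒ 10;  out={2}∪out(10)={2}
  fail(12) 'cb': from fail(1)=0 chase 'b': 0 ⇒ 4;  out=∅∪out(4)={3}
  fail(17) 'ba': from fail(4)=0 chase 'a': 0 ⇒ 10;  out={6}∪out(10)={6}
  fail(3) 'cab': from fail(2)=10 chase 'b': 10→0 ⇒ 4;  out={0}∪out(4)={0,3}
  fail(6) 'bbb': from fail(5)=4 chase 'b': 4 ⇒ 5;  out=∅∪out(5)={3}
  fail(13) 'cba': from fail(12)=4 chase 'a': 4 ⇒ 17;  out={4}∪out(17)={4,6}
  fail(14) 'cbb': from fail(12)=4 chase 'b': 4 ⇒ 5;  out=∅∪out(5)={3}
  fail(7) 'bbbc': from fail(6)=5 chase 'c': 5→4→0 ⇒ 1;  out=∅∪out(1)=∅
  fail(15) 'cbba': from fail(14)=5 chase 'a': 5→4 ⇒ 17;  out=∅∪out(17)={6}
  fail(8) 'bbbcc': from fail(7)=1 chase 'c': 1→0 ⇒ 1;  out=∅∪out(1)=∅
  fail(16) 'cbbab': from fail(15)=17 chase 'b': 17→10→0 ⇒ 4;  out={5}∪out(4)={3,5}
  fail(9) 'bbbcca': from fail(8)=1 chase 'a': 1 ⇒ 2;  out={1}∪out(2)={1}

Run:
pos 0 'a': at 10
pos 1 'c': at 1 ·f
pos 2 'b': at 12  emit P3@[2:2]
pos 3 'a': at 13  emit P4@[1:3],P6@[2:3]
pos 4 'c': at 1 ·f
pos 5 'c': at 1 ·f
pos 6 'a': at 2
pos 7 'a': at 11 ·f  emit P2@[6:7]
pos 8 'b': at 4 ·f  emit P3@[8:8]
pos 9 'a': at 17  emit P6@[8:9]
pos 10 'b': at 4 ·f  emit P3@[10:10]
pos 11 'c': at 1 ·f
pos 12 'a': at 2
pos 13 'a': at 11 ·f  emit P2@[12:13]
pos 14 'b': at 4 ·f  emit P3@[14:14]
pos 15 'a': at 17  emit P6@[14:15]
pos 16 'b': at 4 ·f  emit P3@[16:16]
pos 17 'c': at 1 ·f
pos 18 'c': at 1 ·f
pos 19 'a': at 2
pos 20 'c': at 1 ·f
pos 21 'b': at 12  emit P3@[21:21]
pos 22 'a': at 13  emit P4@[20:22],P6@[21:22]
pos 23 'a': at 11 ·f  emit P2@[22:23]
pos 24 'c': at 1 ·f
pos 25 'c': at 1 ·f
pos 26 'a': at 2
pos 27 'b': at 3  emit P0@[25:27],P3@[27:27]
pos 28 'b': at 5 ·f  emit P3@[28:28]
pos 29 'b': at 6  emit P3@[29:29]
pos 30 'b': at 6 ·f  emit P3@[30:30]
pos 31 'b': at 6 ·f  emit P3@[31:31]
pos 32 'c': at 7
pos 33 'c': at 8
pos 34 'a': at 9  emit P1@[29:34]

Matches: [[2,3],[3,4],[3,6],[7,2],[8,3],[9,6],[10,3],[13,2],[14,3],[15,6],[16,3],[21,3],[22,4],[22,6],[23,2],[27,0],[27,3],[28,3],[29,3],[30,3],[31,3],[34,1]]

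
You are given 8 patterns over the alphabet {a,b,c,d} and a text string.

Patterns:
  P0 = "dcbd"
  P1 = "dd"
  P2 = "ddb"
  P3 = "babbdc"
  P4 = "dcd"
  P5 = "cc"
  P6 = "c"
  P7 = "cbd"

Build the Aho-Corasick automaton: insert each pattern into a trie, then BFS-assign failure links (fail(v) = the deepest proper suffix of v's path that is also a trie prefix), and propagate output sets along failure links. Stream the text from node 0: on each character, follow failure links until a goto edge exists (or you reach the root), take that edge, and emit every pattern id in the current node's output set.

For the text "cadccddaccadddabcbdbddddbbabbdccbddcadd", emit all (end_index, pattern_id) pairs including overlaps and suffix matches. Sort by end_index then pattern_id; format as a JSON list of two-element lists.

Build:
Trie (insert patterns):
  n0 'ε': b→7 c→14 d→1
  n1 'd': c→2 d→5
  n2 'dc': b→3 d→13
  n3 'dcb': d→4
  n4 'dcbd': ·  ←P0
  n5 'dd': b→6  ←P1
  n6 'ddb': ·  ←P2
  n7 'b': a→8
  n8 'ba': b→9
  n9 'bab': b→10
  n10 'babb': d→11
  n11 'babbd': c→12
  n12 'babbdc': ·  ←P3
  n13 'dcd': ·  ←P4
  n14 'c': b→16 c→15  ←P6
  n15 'cc': ·  ←P5
  n16 'cb': d→17
  n17 'cbd': ·  ←P7

BFS fail/out derivation:
  n1('d'): parent n0 fail=0; on 'd' 0 → fail=0;  out ∅∪∅=∅
  n7('b'): parent n0 fail=0; on 'b' 0 → fail=0;  out ∅∪∅=∅
  n14('c'): parent n0 fail=0; on 'c' 0 → fail=0;  out {6}∪∅={6}
  n2('dc'): parent n1 fail=0; on 'c' 0 → fail=14;  out ∅∪{6}={6}
  n5('dd'): parent n1 fail=0; on 'd' 0 → fail=1;  out {1}∪∅={1}
  n8('ba'): parent n7 fail=0; on 'a' 0 → fail=0;  out ∅∪∅=∅
  n15('cc'): parent n14 fail=0; on 'c' 0 → fail=14;  out {5}∪{6}={5,6}
  n16('cb'): parent n14 fail=0; on 'b' 0 → fail=7;  out ∅∪∅=∅
  n3('dcb'): parent n2 fail=14; on 'b' 14 → fail=16;  out ∅∪∅=∅
  n6('ddb'): parent n5 fail=1; on 'b' 1→0 → fail=7;  out {2}∪∅={2}
  n9('bab'): parent n8 fail=0; on 'b' 0 → fail=7;  out ∅∪∅=∅
  n13('dcd'): parent n2 fail=14; on 'd' 14→0 → fail=1;  out {4}∪∅={4}
  n17('cbd'): parent n16 fail=7; on 'd' 7→0 → fail=1;  out {7}∪∅={7}
  n4('dcbd'): parent n3 fail=16; on 'd' 16 → fail=17;  out {0}∪{7}={0,7}
  n10('babb'): parent n9 fail=7; on 'b' 7→0 → fail=7;  out ∅∪∅=∅
  n11('babbd'): parent n10 fail=7; on 'd' 7→0 → fail=1;  out ∅∪∅=∅
  n12('babbdc'): parent n11 fail=1; on 'c' 1 → fail=2;  out {3}∪{6}={3,6}

Text stream:
pos 0 'c': at 14  → match P6@[0:0]
pos 1 'a': at 0 ·f
pos 2 'd': at 1
pos 3 'c': at 2  → match P6@[3:3]
pos 4 'c': at 15 ·f  → match P5@[3:4],P6@[4:4]
pos 5 'd': at 1 ·f
pos 6 'd': at 5  → match P1@[5:6]
pos 7 'a': at 0 ·f
pos 8 'c': at 14  → match P6@[8:8]
pos 9 'c': at 15  → match P5@[8:9],P6@[9:9]
pos 10 'a': at 0 ·f
pos 11 'd': at 1
pos 12 'd': at 5  → match P1@[11:12]
pos 13 'd': at 5 ·f  → match P1@[12:13]
pos 14 'a': at 0 ·f
pos 15 'b': at 7
pos 16 'c': at 14 ·f  → match P6@[16:16]
pos 17 'b': at 16
pos 18 'd': at 17  → match P7@[16:18]
pos 19 'b': at 7 ·f
pos 20 'd': at 1 ·f
pos 21 'd': at 5  → match P1@[20:21]
pos 22 'd': at 5 ·f  → match P1@[21:22]
pos 23 'd': at 5 ·f  → match P1@[22:23]
pos 24 'b': at 6  → match P2@[22:24]
pos 25 'b': at 7 ·f
pos 26 'a': at 8
pos 27 'b': at 9
pos 28 'b': at 10
pos 29 'd': at 11
pos 30 'c': at 12  → match P3@[25:30],P6@[30:30]
pos 31 'c': at 15 ·f  → match P5@[30:31],P6@[31:31]
pos 32 'b': at 16 ·f
pos 33 'd': at 17  → match P7@[31:33]
pos 34 'd': at 5 ·f  → match P1@[33:34]
pos 35 'c': at 2 ·f  → match P6@[35:35]
pos 36 'a': at 0 ·f
pos 37 'd': at 1
pos 38 'd': at 5  → match P1@[37:38]

Matches: [[0,6],[3,6],[4,5],[4,6],[6,1],[8,6],[9,5],[9,6],[12,1],[13,1],[16,6],[18,7],[21,1],[22,1],[23,1],[24,2],[30,3],[30,6],[31,5],[31,6],[33,7],[34,1],[35,6],[38,1]]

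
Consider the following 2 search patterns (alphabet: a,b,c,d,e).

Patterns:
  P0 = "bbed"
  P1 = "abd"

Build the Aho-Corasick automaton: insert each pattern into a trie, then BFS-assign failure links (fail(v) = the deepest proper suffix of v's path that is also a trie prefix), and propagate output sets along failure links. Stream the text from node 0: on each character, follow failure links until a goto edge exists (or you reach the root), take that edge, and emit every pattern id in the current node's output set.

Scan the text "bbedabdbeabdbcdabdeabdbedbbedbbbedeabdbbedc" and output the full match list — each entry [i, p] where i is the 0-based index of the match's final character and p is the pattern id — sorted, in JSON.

Construct AC machine:
Trie (insert patterns):
  0='ε' goto a→5 b→1
  1='b' goto b→2
  2='bb' goto e→3
  3='bbe' goto d→4
  4='bbed' goto ·  [P0 ends]
  5='a' goto b→6
  6='ab' goto d→7
  7='abd' goto ·  [P1 ends]

Failure links (BFS by depth):
  fail(1) 'b': from fail(0)=0 chase 'b': 0 ⇒ 0;  out=∅∪out(0)=∅
  fail(5) 'a': from fail(0)=0 chase 'a': 0 ⇒ 0;  out=∅∪out(0)=∅
  fail(2) 'bb': from fail(1)=0 chase 'b': 0 ⇒ 1;  out=∅∪out(1)=∅
  fail(6) 'ab': from fail(5)=0 chase 'b': 0 ⇒ 1;  out=∅∪out(1)=∅
  fail(3) 'bbe': from fail(2)=1 chase 'e': 1→0 ⇒ 0;  out=∅∪out(0)=∅
  fail(7) 'abd': from fail(6)=1 chase 'd': 1→0 ⇒ 0;  out={1}∪out(0)={1}
  fail(4) 'bbed': from fail(3)=0 chase 'd': 0 ⇒ 0;  out={0}∪out(0)={0}

Text stream:
i=0 'b': node 0→1
i=1 'b': node 1→2
i=2 'e': node 2→3
i=3 'd': node 3→4  → match P0@[0:3]
i=4 'a': node 4→5 (via fail)
i=5 'b': node 5→6
i=6 'd': node 6→7  → match P1@[4:6]
i=7 'b': node 7→1 (via fail)
i=8 'e': node 1→0 (via fail)
i=9 'a': node 0→5
i=10 'b': node 5→6
i=11 'd': node 6→7  → match P1@[9:11]
i=12 'b': node 7→1 (via fail)
i=13 'c': node 1→0 (via fail)
i=14 'd': node 0→0
i=15 'a': node 0→5
i=16 'b': node 5→6
i=17 'd': node 6→7  → match P1@[15:17]
i=18 'e': node 7→0 (via fail)
i=19 'a': node 0→5
i=20 'b': node 5→6
i=21 'd': node 6→7  → match P1@[19:21]
i=22 'b': node 7→1 (via fail)
i=23 'e': node 1→0 (via fail)
i=24 'd': node 0→0
i=25 'b': node 0→1
i=26 'b': node 1→2
i=27 'e': node 2→3
i=28 'd': node 3→4  → match P0@[25:28]
i=29 'b': node 4→1 (via fail)
i=30 'b': node 1→2
i=31 'b': node 2→2 (via fail)
i=32 'e': node 2→3
i=33 'd': node 3→4  → match P0@[30:33]
i=34 'e': node 4→0 (via fail)
i=35 'a': node 0→5
i=36 'b': node 5→6
i=37 'd': node 6→7  → match P1@[35:37]
i=38 'b': node 7→1 (via fail)
i=39 'b': node 1→2
i=40 'e': node 2→3
i=41 'd': node 3→4  → match P0@[38:41]
i=42 'c': node 4→0 (via fail)

All matches (sorted): [[3,0],[6,1],[11,1],[17,1],[21,1],[28,0],[33,0],[37,1],[41,0]]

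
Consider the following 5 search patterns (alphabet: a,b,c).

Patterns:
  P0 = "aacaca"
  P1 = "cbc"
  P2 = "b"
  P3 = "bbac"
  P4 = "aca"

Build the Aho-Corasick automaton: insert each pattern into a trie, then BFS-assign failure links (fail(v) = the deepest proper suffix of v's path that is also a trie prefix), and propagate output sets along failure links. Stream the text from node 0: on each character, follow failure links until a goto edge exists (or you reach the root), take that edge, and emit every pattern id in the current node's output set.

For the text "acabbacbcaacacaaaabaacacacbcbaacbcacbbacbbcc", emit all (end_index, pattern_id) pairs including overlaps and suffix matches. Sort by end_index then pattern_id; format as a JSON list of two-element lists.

Build automaton:
Trie nodes:
  0='ε' goto a→1 b→10 c→7
  1='a' goto a→2 c→14
  2='aa' goto c→3
  3='aac' goto a→4
  4='aaca' goto c→5
  5='aacac' goto a→6
  6='aacaca' goto ·  ←P0
  7='c' goto b→8
  8='cb' goto c→9
  9='cbc' goto ·  ←P1
  10='b' goto b→11  ←P2
  11='bb' goto a→12
  12='bba' goto c→13
  13='bbac' goto ·  ←P3
  14='ac' goto a→15
  15='aca' goto ·  ←P4

Failure links (BFS by depth):
  fail(1) 'a': from fail(0)=0 chase 'a': 0 ⇒ 0;  out=∅∪out(0)=∅
  fail(7) 'c': from fail(0)=0 chase 'c': 0 ⇒ 0;  out=∅∪out(0)=∅
  fail(10) 'b': from fail(0)=0 chase 'b': 0 ⇒ 0;  out={2}∪out(0)={2}
  fail(2) 'aa': from fail(1)=0 chase 'a': 0 ⇒ 1;  out=∅∪out(1)=∅
  fail(8) 'cb': from fail(7)=0 chase 'b': 0 ⇒ 10;  out=∅∪out(10)={2}
  fail(11) 'bb': from fail(10)=0 chase 'b': 0 ⇒ 10;  out=∅∪out(10)={2}
  fail(14) 'ac': from fail(1)=0 chase 'c': 0 ⇒ 7;  out=∅∪out(7)=∅
  fail(3) 'aac': from fail(2)=1 chase 'c': 1 ⇒ 14;  out=∅∪out(14)=∅
  fail(9) 'cbc': from fail(8)=10 chase 'c': 10→0 ⇒ 7;  out={1}∪out(7)={1}
  fail(12) 'bba': from fail(11)=10 chase 'a': 10→0 ⇒ 1;  out=∅∪out(1)=∅
  fail(15) 'aca': from fail(14)=7 chase 'a': 7→0 ⇒ 1;  out={4}∪out(1)={4}
  fail(4) 'aaca': from fail(3)=14 chase 'a': 14 ⇒ 15;  out=∅∪out(15)={4}
  fail(13) 'bbac': from fail(12)=1 chase 'c': 1 ⇒ 14;  out={3}∪out(14)={3}
  fail(5) 'aacac': from fail(4)=15 chase 'c': 15→1 ⇒ 14;  out=∅∪out(14)=∅
  fail(6) 'aacaca': from fail(5)=14 chase 'a': 14 ⇒ 15;  out={0}∪out(15)={0,4}

Text stream:
[0] read 'a'  n0⇒n1
[1] read 'c'  n1⇒n14
[2] read 'a'  n14⇒n15  emit P4@[0:2]
[3] read 'b'  n15⇒n10 ·f  emit P2@[3:3]
[4] read 'b'  n10⇒n11  emit P2@[4:4]
[5] read 'a'  n11⇒n12
[6] read 'c'  n12⇒n13  emit P3@[3:6]
[7] read 'b'  n13⇒n8 ·f  emit P2@[7:7]
[8] read 'c'  n8⇒n9  emit P1@[6:8]
[9] read 'a'  n9⇒n1 ·f
[10] read 'a'  n1⇒n2
[11] read 'c'  n2⇒n3
[12] read 'a'  n3⇒n4  emit P4@[10:12]
[13] read 'c'  n4⇒n5
[14] read 'a'  n5⇒n6  emit P0@[9:14],P4@[12:14]
[15] read 'a'  n6⇒n2 ·f
[16] read 'a'  n2⇒n2 ·f
[17] read 'a'  n2⇒n2 ·f
[18] read 'b'  n2⇒n10 ·f  emit P2@[18:18]
[19] read 'a'  n10⇒n1 ·f
[20] read 'a'  n1⇒n2
[21] read 'c'  n2⇒n3
[22] read 'a'  n3⇒n4  emit P4@[20:22]
[23] read 'c'  n4⇒n5
[24] read 'a'  n5⇒n6  emit P0@[19:24],P4@[22:24]
[25] read 'c'  n6⇒n14 ·f
[26] read 'b'  n14⇒n8 ·f  emit P2@[26:26]
[27] read 'c'  n8⇒n9  emit P1@[25:27]
[28] read 'b'  n9⇒n8 ·f  emit P2@[28:28]
[29] read 'a'  n8⇒n1 ·f
[30] read 'a'  n1⇒n2
[31] read 'c'  n2⇒n3
[32] read 'b'  n3⇒n8 ·f  emit P2@[32:32]
[33] read 'c'  n8⇒n9  emit P1@[31:33]
[34] read 'a'  n9⇒n1 ·f
[35] read 'c'  n1⇒n14
[36] read 'b'  n14⇒n8 ·f  emit P2@[36:36]
[37] read 'b'  n8⇒n11 ·f  emit P2@[37:37]
[38] read 'a'  n11⇒n12
[39] read 'c'  n12⇒n13  emit P3@[36:39]
[40] read 'b'  n13⇒n8 ·f  emit P2@[40:40]
[41] read 'b'  n8⇒n11 ·f  emit P2@[41:41]
[42] read 'c'  n11⇒n7 ·f
[43] read 'c'  n7⇒n7 ·f

All matches (sorted): [[2,4],[3,2],[4,2],[6,3],[7,2],[8,1],[12,4],[14,0],[14,4],[18,2],[22,4],[24,0],[24,4],[26,2],[27,1],[28,2],[32,2],[33,1],[36,2],[37,2],[39,3],[40,2],[41,2]]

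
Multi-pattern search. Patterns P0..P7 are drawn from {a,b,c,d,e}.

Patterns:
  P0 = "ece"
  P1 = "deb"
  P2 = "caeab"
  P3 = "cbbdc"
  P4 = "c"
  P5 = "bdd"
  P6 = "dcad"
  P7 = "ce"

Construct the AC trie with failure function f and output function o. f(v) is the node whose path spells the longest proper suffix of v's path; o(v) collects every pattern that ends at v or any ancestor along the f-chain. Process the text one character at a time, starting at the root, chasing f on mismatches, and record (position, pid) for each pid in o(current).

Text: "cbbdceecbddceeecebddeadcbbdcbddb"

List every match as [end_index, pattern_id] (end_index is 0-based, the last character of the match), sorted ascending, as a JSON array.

Build:
Trie (insert patterns):
  n0 'ε': b→16 c→7 d→4 e→1
  n1 'e': c→2
  n2 'ec': e→3
  n3 'ece': ·  ←P0
  n4 'd': c→19 e→5
  n5 'de': b→6
  n6 'deb': ·  ←P1
  n7 'c': a→8 b→12 e→22  ←P4
  n8 'ca': e→9
  n9 'cae': a→10
  n10 'caea': b→11
  n11 'caeab': ·  ←P2
  n12 'cb': b→13
  n13 'cbb': d→14
  n14 'cbbd': c→15
  n15 'cbbdc': ·  ←P3
  n16 'b': d→17
  n17 'bd': d→18
  n18 'bdd': ·  ←P5
  n19 'dc': a→20
  n20 'dca': d→21
  n21 'dcad': ·  ←P6
  n22 'ce': ·  ←P7

Failure links (BFS by depth):
  n1('e'): parent n0 fail=0; on 'e' 0 → fail=0;  out ∅∪∅=∅
  n4('d'): parent n0 fail=0; on 'd' 0 → fail=0;  out ∅∪∅=∅
  n7('c'): parent n0 fail=0; on 'c' 0 → fail=0;  out {4}∪∅={4}
  n16('b'): parent n0 fail=0; on 'b' 0 → fail=0;  out ∅∪∅=∅
  n2('ec'): parent n1 fail=0; on 'c' 0 → fail=7;  out ∅∪{4}={4}
  n5('de'): parent n4 fail=0; on 'e' 0 → fail=1;  out ∅∪∅=∅
  n8('ca'): parent n7 fail=0; on 'a' 0 → fail=0;  out ∅∪∅=∅
  n12('cb'): parent n7 fail=0; on 'b' 0 → fail=16;  out ∅∪∅=∅
  n17('bd'): parent n16 fail=0; on 'd' 0 → fail=4;  out ∅∪∅=∅
  n19('dc'): parent n4 fail=0; on 'c' 0 → fail=7;  out ∅∪{4}={4}
  n22('ce'): parent n7 fail=0; on 'e' 0 → fail=1;  out {7}∪∅={7}
  n3('ece'): parent n2 fail=7; on 'e' 7 → fail=22;  out {0}∪{7}={0,7}
  n6('deb'): parent n5 fail=1; on 'b' 1→0 → fail=16;  out {1}∪∅={1}
  n9('cae'): parent n8 fail=0; on 'e' 0 → fail=1;  out ∅∪∅=∅
  n13('cbb'): parent n12 fail=16; on 'b' 16→0 → fail=16;  out ∅∪∅=∅
  n18('bdd'): parent n17 fail=4; on 'd' 4→0 → fail=4;  out {5}∪∅={5}
  n20('dca'): parent n19 fail=7; on 'a' 7 → fail=8;  out ∅∪∅=∅
  n10('caea'): parent n9 fail=1; on 'a' 1→0 → fail=0;  out ∅∪∅=∅
  n14('cbbd'): parent n13 fail=16; on 'd' 16 → fail=17;  out ∅∪∅=∅
  n21('dcad'): parent n20 fail=8; on 'd' 8→0 → fail=4;  out {6}∪∅={6}
  n11('caeab'): parent n10 fail=0; on 'b' 0 → fail=16;  out {2}∪∅={2}
  n15('cbbdc'): parent n14 fail=17; on 'c' 17→4 → fail=19;  out {3}∪{4}={3,4}

Text stream:
i=0 'c': node 0→7  ** P4@[0:0]
i=1 'b': node 7→12
i=2 'b': node 12→13
i=3 'd': node 13→14
i=4 'c': node 14→15  ** P3@[0:4],P4@[4:4]
i=5 'e': node 15→22 (via fail)  ** P7@[4:5]
i=6 'e': node 22→1 (via fail)
i=7 'c': node 1→2  ** P4@[7:7]
i=8 'b': node 2→12 (via fail)
i=9 'd': node 12→17 (via fail)
i=10 'd': node 17→18  ** P5@[8:10]
i=11 'c': node 18→19 (via fail)  ** P4@[11:11]
i=12 'e': node 19→22 (via fail)  ** P7@[11:12]
i=13 'e': node 22→1 (via fail)
i=14 'e': node 1→1 (via fail)
i=15 'c': node 1→2  ** P4@[15:15]
i=16 'e': node 2→3  ** P0@[14:16],P7@[15:16]
i=17 'b': node 3→16 (via fail)
i=18 'd': node 16→17
i=19 'd': node 17→18  ** P5@[17:19]
i=20 'e': node 18→5 (via fail)
i=21 'a': node 5→0 (via fail)
i=22 'd': node 0→4
i=23 'c': node 4→19  ** P4@[23:23]
i=24 'b': node 19→12 (via fail)
i=25 'b': node 12→13
i=26 'd': node 13→14
i=27 'c': node 14→15  ** P3@[23:27],P4@[27:27]
i=28 'b': node 15→12 (via fail)
i=29 'd': node 12→17 (via fail)
i=30 'd': node 17→18  ** P5@[28:30]
i=31 'b': node 18→16 (via fail)

All matches (sorted): [[0,4],[4,3],[4,4],[5,7],[7,4],[10,5],[11,4],[12,7],[15,4],[16,0],[16,7],[19,5],[23,4],[27,3],[27,4],[30,5]]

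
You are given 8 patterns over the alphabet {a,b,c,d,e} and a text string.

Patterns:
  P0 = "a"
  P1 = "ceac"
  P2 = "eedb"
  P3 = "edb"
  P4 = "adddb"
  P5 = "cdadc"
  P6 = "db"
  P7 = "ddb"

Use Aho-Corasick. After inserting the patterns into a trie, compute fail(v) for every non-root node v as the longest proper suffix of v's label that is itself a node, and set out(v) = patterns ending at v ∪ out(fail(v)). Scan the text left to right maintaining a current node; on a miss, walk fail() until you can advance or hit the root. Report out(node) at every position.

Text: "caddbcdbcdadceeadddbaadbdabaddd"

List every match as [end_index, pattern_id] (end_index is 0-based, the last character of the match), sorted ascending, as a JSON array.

Build:
Trie nodes:
  n0 'ε': a→1 c→2 d→20 e→6
  n1 'a': d→12  ←P0
  n2 'c': d→16 e→3
  n3 'ce': a→4
  n4 'cea': c→5
  n5 'ceac': ·  ←P1
  n6 'e': d→10 e→7
  n7 'ee': d→8
  n8 'eed': b→9
  n9 'eedb': ·  ←P2
  n10 'ed': b→11
  n11 'edb': ·  ←P3
  n12 'ad': d→13
  n13 'add': d→14
  n14 'addd': b→15
  n15 'adddb': ·  ←P4
  n16 'cd': a→17
  n17 'cda': d→18
  n18 'cdad': c→19
  n19 'cdadc': ·  ←P5
  n20 'd': b→21 d→22
  n21 'db': ·  ←P6
  n22 'dd': b→23
  n23 'ddb': ·  ←P7

Failure links (BFS by depth):
  n1('a'): parent n0 fail=0; on 'a' 0 → fail=0;  out {0}∪∅={0}
  n2('c'): parent n0 fail=0; on 'c' 0 → fail=0;  out ∅∪∅=∅
  n6('e'): parent n0 fail=0; on 'e' 0 → fail=0;  out ∅∪∅=∅
  n20('d'): parent n0 fail=0; on 'd' 0 → fail=0;  out ∅∪∅=∅
  n3('ce'): parent n2 fail=0; on 'e' 0 → fail=6;  out ∅∪∅=∅
  n7('ee'): parent n6 fail=0; on 'e' 0 → fail=6;  out ∅∪∅=∅
  n10('ed'): parent n6 fail=0; on 'd' 0 → fail=20;  out ∅∪∅=∅
  n12('ad'): parent n1 fail=0; on 'd' 0 → fail=20;  out ∅∪∅=∅
  n16('cd'): parent n2 fail=0; on 'd' 0 → fail=20;  out ∅∪∅=∅
  n21('db'): parent n20 fail=0; on 'b' 0 → fail=0;  out {6}∪∅={6}
  n22('dd'): parent n20 fail=0; on 'd' 0 → fail=20;  out ∅∪∅=∅
  n4('cea'): parent n3 fail=6; on 'a' 6→0 → fail=1;  out ∅∪{0}={0}
  n8('eed'): parent n7 fail=6; on 'd' 6 → fail=10;  out ∅∪∅=∅
  n11('edb'): parent n10 fail=20; on 'b' 20 → fail=21;  out {3}∪{6}={3,6}
  n13('add'): parent n12 fail=20; on 'd' 20 → fail=22;  out ∅∪∅=∅
  n17('cda'): parent n16 fail=20; on 'a' 20→0 → fail=1;  out ∅∪{0}={0}
  n23('ddb'): parent n22 fail=20; on 'b' 20 → fail=21;  out {7}∪{6}={6,7}
  n5('ceac'): parent n4 fail=1; on 'c' 1→0 → fail=2;  out {1}∪∅={1}
  n9('eedb'): parent n8 fail=10; on 'b' 10 → fail=11;  out {2}∪{3,6}={2,3,6}
  n14('addd'): parent n13 fail=22; on 'd' 22→20 → fail=22;  out ∅∪∅=∅
  n18('cdad'): parent n17 fail=1; on 'd' 1 → fail=12;  out ∅∪∅=∅
  n15('adddb'): parent n14 fail=22; on 'b' 22 → fail=23;  out {4}∪{6,7}={4,6,7}
  n19('cdadc'): parent n18 fail=12; on 'c' 12→20→0 → fail=2;  out {5}∪∅={5}

Scan:
i=0 'c': node 0→2
i=1 'a': node 2→1 ·f  → match P0@[1:1]
i=2 'd': node 1→12
i=3 'd': node 12→13
i=4 'b': node 13→23 ·f  → match P6@[3:4],P7@[2:4]
i=5 'c': node 23→2 ·f
i=6 'd': node 2→16
i=7 'b': node 16→21 ·f  → match P6@[6:7]
i=8 'c': node 21→2 ·f
i=9 'd': node 2→16
i=10 'a': node 16→17  → match P0@[10:10]
i=11 'd': node 17→18
i=12 'c': node 18→19  → match P5@[8:12]
i=13 'e': node 19→3 ·f
i=14 'e': node 3→7 ·f
i=15 'a': node 7→1 ·f  → match P0@[15:15]
i=16 'd': node 1→12
i=17 'd': node 12→13
i=18 'd': node 13→14
i=19 'b': node 14→15  → match P4@[15:19],P6@[18:19],P7@[17:19]
i=20 'a': node 15→1 ·f  → match P0@[20:20]
i=21 'a': node 1→1 ·f  → match P0@[21:21]
i=22 'd': node 1→12
i=23 'b': node 12→21 ·f  → match P6@[22:23]
i=24 'd': node 21→20 ·f
i=25 'a': node 20→1 ·f  → match P0@[25:25]
i=26 'b': node 1→0 ·f
i=27 'a': node 0→1  → match P0@[27:27]
i=28 'd': node 1→12
i=29 'd': node 12→13
i=30 'd': node 13→14

All matches (sorted): [[1,0],[4,6],[4,7],[7,6],[10,0],[12,5],[15,0],[19,4],[19,6],[19,7],[20,0],[21,0],[23,6],[25,0],[27,0]]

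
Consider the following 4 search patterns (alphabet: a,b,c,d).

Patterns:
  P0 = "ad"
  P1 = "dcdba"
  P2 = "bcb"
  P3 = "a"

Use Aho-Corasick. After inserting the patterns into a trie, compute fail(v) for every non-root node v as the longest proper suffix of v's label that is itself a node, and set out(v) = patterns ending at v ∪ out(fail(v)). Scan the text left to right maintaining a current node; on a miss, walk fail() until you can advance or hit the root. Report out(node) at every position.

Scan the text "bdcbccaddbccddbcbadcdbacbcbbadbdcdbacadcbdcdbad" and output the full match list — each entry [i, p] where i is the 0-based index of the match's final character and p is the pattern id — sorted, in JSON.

Construct AC machine:
Trie (insert patterns):
  n0 'ε': a→1 b→8 d→3
  n1 'a': d→2  [P3 ends]
  n2 'ad': ·  [P0 ends]
  n3 'd': c→4
  n4 'dc': d→5
  n5 'dcd': b→6
  n6 'dcdb': a→7
  n7 'dcdba': ·  [P1 ends]
  n8 'b': c→9
  n9 'bc': b→10
  n10 'bcb': ·  [P2 ends]

BFS fail/out derivation:
  n1('a'): parent n0 fail=0; on 'a' 0 → fail=0;  out {3}∪∅={3}
  n3('d'): parent n0 fail=0; on 'd' 0 → fail=0;  out ∅∪∅=∅
  n8('b'): parent n0 fail=0; on 'b' 0 → fail=0;  out ∅∪∅=∅
  n2('ad'): parent n1 fail=0; on 'd' 0 → fail=3;  out {0}∪∅={0}
  n4('dc'): parent n3 fail=0; on 'c' 0 → fail=0;  out ∅∪∅=∅
  n9('bc'): parent n8 fail=0; on 'c' 0 → fail=0;  out ∅∪∅=∅
  n5('dcd'): parent n4 fail=0; on 'd' 0 → fail=3;  out ∅∪∅=∅
  n10('bcb'): parent n9 fail=0; on 'b' 0 → fail=8;  out {2}∪∅={2}
  n6('dcdb'): parent n5 fail=3; on 'b' 3→0 → fail=8;  out ∅∪∅=∅
  n7('dcdba'): parent n6 fail=8; on 'a' 8→0 → fail=1;  out {1}∪{3}={1,3}

Text stream:
i=0 'b': node 0→8
i=1 'd': node 8→3 (via fail)
i=2 'c': node 3→4
i=3 'b': node 4→8 (via fail)
i=4 'c': node 8→9
i=5 'c': node 9→0 (via fail)
i=6 'a': node 0→1  → match P3@[6:6]
i=7 'd': node 1→2  → match P0@[6:7]
i=8 'd': node 2→3 (via fail)
i=9 'b': node 3→8 (via fail)
i=10 'c': node 8→9
i=11 'c': node 9→0 (via fail)
i=12 'd': node 0→3
i=13 'd': node 3→3 (via fail)
i=14 'b': node 3→8 (via fail)
i=15 'c': node 8→9
i=16 'b': node 9→10  → match P2@[14:16]
i=17 'a': node 10→1 (via fail)  → match P3@[17:17]
i=18 'd': node 1→2  → match P0@[17:18]
i=19 'c': node 2→4 (via fail)
i=20 'd': node 4→5
i=21 'b': node 5→6
i=22 'a': node 6→7  → match P1@[18:22],P3@[22:22]
i=23 'c': node 7→0 (via fail)
i=24 'b': node 0→8
i=25 'c': node 8→9
i=26 'b': node 9→10  → match P2@[24:26]
i=27 'b': node 10→8 (via fail)
i=28 'a': node 8→1 (via fail)  → match P3@[28:28]
i=29 'd': node 1→2  → match P0@[28:29]
i=30 'b': node 2→8 (via fail)
i=31 'd': node 8→3 (via fail)
i=32 'c': node 3→4
i=33 'd': node 4→5
i=34 'b': node 5→6
i=35 'a': node 6→7  → match P1@[31:35],P3@[35:35]
i=36 'c': node 7→0 (via fail)
i=37 'a': node 0→1  → match P3@[37:37]
i=38 'd': node 1→2  → match P0@[37:38]
i=39 'c': node 2→4 (via fail)
i=40 'b': node 4→8 (via fail)
i=41 'd': node 8→3 (via fail)
i=42 'c': node 3→4
i=43 'd': node 4→5
i=44 'b': node 5→6
i=45 'a': node 6→7  → match P1@[41:45],P3@[45:45]
i=46 'd': node 7→2 (via fail)  → match P0@[45:46]

Result: [[6,3],[7,0],[16,2],[17,3],[18,0],[22,1],[22,3],[26,2],[28,3],[29,0],[35,1],[35,3],[37,3],[38,0],[45,1],[45,3],[46,0]]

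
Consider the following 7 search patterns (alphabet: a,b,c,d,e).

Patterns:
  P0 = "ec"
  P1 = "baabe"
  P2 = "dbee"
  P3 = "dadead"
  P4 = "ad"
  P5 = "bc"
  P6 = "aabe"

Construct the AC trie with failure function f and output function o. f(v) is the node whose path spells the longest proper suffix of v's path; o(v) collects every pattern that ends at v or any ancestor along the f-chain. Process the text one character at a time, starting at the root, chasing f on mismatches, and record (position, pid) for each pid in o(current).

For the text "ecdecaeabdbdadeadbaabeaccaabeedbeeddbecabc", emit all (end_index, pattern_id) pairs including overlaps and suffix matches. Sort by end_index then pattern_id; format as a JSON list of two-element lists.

Construct AC machine:
Trie (insert patterns):
  n0 'ε': a→17 b→3 d→8 e→1
  n1 'e': c→2
  n2 'ec': ·  [P0 ends]
  n3 'b': a→4 c→19
  n4 'ba': a→5
  n5 'baa': b→6
  n6 'baab': e→7
  n7 'baabe': ·  [P1 ends]
  n8 'd': a→12 b→9
  n9 'db': e→10
  n10 'dbe': e→11
  n11 'dbee': ·  [P2 ends]
  n12 'da': d→13
  n13 'dad': e→14
  n14 'dade': a→15
  n15 'dadea': d→16
  n16 'dadead': ·  [P3 ends]
  n17 'a': a→20 d→18
  n18 'ad': ·  [P4 ends]
  n19 'bc': ·  [P5 ends]
  n20 'aa': b→21
  n21 'aab': e→22
  n22 'aabe': ·  [P6 ends]

Failure links (BFS by depth):
  n1('e'): parent n0 fail=0; on 'e' 0 → fail=0;  out ∅∪∅=∅
  n3('b'): parent n0 fail=0; on 'b' 0 → fail=0;  out ∅∪∅=∅
  n8('d'): parent n0 fail=0; on 'd' 0 → fail=0;  out ∅∪∅=∅
  n17('a'): parent n0 fail=0; on 'a' 0 → fail=0;  out ∅∪∅=∅
  n2('ec'): parent n1 fail=0; on 'c' 0 → fail=0;  out {0}∪∅={0}
  n4('ba'): parent n3 fail=0; on 'a' 0 → fail=17;  out ∅∪∅=∅
  n9('db'): parent n8 fail=0; on 'b' 0 → fail=3;  out ∅∪∅=∅
  n12('da'): parent n8 fail=0; on 'a' 0 → fail=17;  out ∅∪∅=∅
  n18('ad'): parent n17 fail=0; on 'd' 0 → fail=8;  out {4}∪∅={4}
  n19('bc'): parent n3 fail=0; on 'c' 0 → fail=0;  out {5}∪∅={5}
  n20('aa'): parent n17 fail=0; on 'a' 0 → fail=17;  out ∅∪∅=∅
  n5('baa'): parent n4 fail=17; on 'a' 17 → fail=20;  out ∅∪∅=∅
  n10('dbe'): parent n9 fail=3; on 'e' 3→0 → fail=1;  out ∅∪∅=∅
  n13('dad'): parent n12 fail=17; on 'd' 17 → fail=18;  out ∅∪{4}={4}
  n21('aab'): parent n20 fail=17; on 'b' 17→0 → fail=3;  out ∅∪∅=∅
  n6('baab'): parent n5 fail=20; on 'b' 20 → fail=21;  out ∅∪∅=∅
  n11('dbee'): parent n10 fail=1; on 'e' 1→0 → fail=1;  out {2}∪∅={2}
  n14('dade'): parent n13 fail=18; on 'e' 18→8→0 → fail=1;  out ∅∪∅=∅
  n22('aabe'): parent n21 fail=3; on 'e' 3→0 → fail=1;  out {6}∪∅={6}
  n7('baabe'): parent n6 fail=21; on 'e' 21 → fail=22;  out {1}∪{6}={1,6}
  n15('dadea'): parent n14 fail=1; on 'a' 1→0 → fail=17;  out ∅∪∅=∅
  n16('dadead'): parent n15 fail=17; on 'd' 17 → fail=18;  out {3}∪{4}={3,4}

Scan:
[0] read 'e'  n0⇒n1
[1] read 'c'  n1⇒n2  emit P0@[0:1]
[2] read 'd'  n2⇒n8 (via fail)
[3] read 'e'  n8⇒n1 (via fail)
[4] read 'c'  n1⇒n2  emit P0@[3:4]
[5] read 'a'  n2⇒n17 (via fail)
[6] read 'e'  n17⇒n1 (via fail)
[7] read 'a'  n1⇒n17 (via fail)
[8] read 'b'  n17⇒n3 (via fail)
[9] read 'd'  n3⇒n8 (via fail)
[10] read 'b'  n8⇒n9
[11] read 'd'  n9⇒n8 (via fail)
[12] read 'a'  n8⇒n12
[13] read 'd'  n12⇒n13  emit P4@[12:13]
[14] read 'e'  n13⇒n14
[15] read 'a'  n14⇒n15
[16] read 'd'  n15⇒n16  emit P3@[11:16],P4@[15:16]
[17] read 'b'  n16⇒n9 (via fail)
[18] read 'a'  n9⇒n4 (via fail)
[19] read 'a'  n4⇒n5
[20] read 'b'  n5⇒n6
[21] read 'e'  n6⇒n7  emit P1@[17:21],P6@[18:21]
[22] read 'a'  n7⇒n17 (via fail)
[23] read 'c'  n17⇒n0 (via fail)
[24] read 'c'  n0⇒n0
[25] read 'a'  n0⇒n17
[26] read 'a'  n17⇒n20
[27] read 'b'  n20⇒n21
[28] read 'e'  n21⇒n22  emit P6@[25:28]
[29] read 'e'  n22⇒n1 (via fail)
[30] read 'd'  n1⇒n8 (via fail)
[31] read 'b'  n8⇒n9
[32] read 'e'  n9⇒n10
[33] read 'e'  n10⇒n11  emit P2@[30:33]
[34] read 'd'  n11⇒n8 (via fail)
[35] read 'd'  n8⇒n8 (via fail)
[36] read 'b'  n8⇒n9
[37] read 'e'  n9⇒n10
[38] read 'c'  n10⇒n2 (via fail)  emit P0@[37:38]
[39] read 'a'  n2⇒n17 (via fail)
[40] read 'b'  n17⇒n3 (via fail)
[41] read 'c'  n3⇒n19  emit P5@[40:41]

All matches (sorted): [[1,0],[4,0],[13,4],[16,3],[16,4],[21,1],[21,6],[28,6],[33,2],[38,0],[41,5]]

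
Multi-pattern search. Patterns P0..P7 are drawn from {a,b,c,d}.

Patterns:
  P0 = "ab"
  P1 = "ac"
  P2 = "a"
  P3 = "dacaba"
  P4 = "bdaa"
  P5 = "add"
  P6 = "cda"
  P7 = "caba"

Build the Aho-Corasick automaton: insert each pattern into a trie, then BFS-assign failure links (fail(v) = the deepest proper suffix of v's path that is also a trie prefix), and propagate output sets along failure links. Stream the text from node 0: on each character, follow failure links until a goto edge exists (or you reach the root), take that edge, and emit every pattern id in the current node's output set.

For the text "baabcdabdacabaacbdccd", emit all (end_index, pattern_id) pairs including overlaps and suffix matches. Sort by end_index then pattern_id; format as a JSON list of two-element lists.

Construct AC machine:
Trie nodes:
  n0 'ε': a→1 b→10 c→16 d→4
  n1 'a': b→2 c→3 d→14  [P2 ends]
  n2 'ab': ·  [P0 ends]
  n3 'ac': ·  [P1 ends]
  n4 'd': a→5
  n5 'da': c→6
  n6 'dac': a→7
  n7 'daca': b→8
  n8 'dacab': a→9
  n9 'dacaba': ·  [P3 ends]
  n10 'b': d→11
  n11 'bd': a→12
  n12 'bda': a→13
  n13 'bdaa': ·  [P4 ends]
  n14 'ad': d→15
  n15 'add': ·  [P5 ends]
  n16 'c': a→19 d→17
  n17 'cd': a→18
  n18 'cda': ·  [P6 ends]
  n19 'ca': b→20
  n20 'cab': a→21
  n21 'caba': ·  [P7 ends]

Failure links (BFS by depth):
  n1('a'): parent n0 fail=0; on 'a' 0 → fail=0;  out {2}∪∅={2}
  n4('d'): parent n0 fail=0; on 'd' 0 → fail=0;  out ∅∪∅=∅
  n10('b'): parent n0 fail=0; on 'b' 0 → fail=0;  out ∅∪∅=∅
  n16('c'): parent n0 fail=0; on 'c' 0 → fail=0;  out ∅∪∅=∅
  n2('ab'): parent n1 fail=0; on 'b' 0 → fail=10;  out {0}∪∅={0}
  n3('ac'): parent n1 fail=0; on 'c' 0 → fail=16;  out {1}∪∅={1}
  n5('da'): parent n4 fail=0; on 'a' 0 → fail=1;  out ∅∪{2}={2}
  n11('bd'): parent n10 fail=0; on 'd' 0 → fail=4;  out ∅∪∅=∅
  n14('ad'): parent n1 fail=0; on 'd' 0 → fail=4;  out ∅∪∅=∅
  n17('cd'): parent n16 fail=0; on 'd' 0 → fail=4;  out ∅∪∅=∅
  n19('ca'): parent n16 fail=0; on 'a' 0 → fail=1;  out ∅∪{2}={2}
  n6('dac'): parent n5 fail=1; on 'c' 1 → fail=3;  out ∅∪{1}={1}
  n12('bda'): parent n11 fail=4; on 'a' 4 → fail=5;  out ∅∪{2}={2}
  n15('add'): parent n14 fail=4; on 'd' 4→0 → fail=4;  out {5}∪∅={5}
  n18('cda'): parent n17 fail=4; on 'a' 4 → fail=5;  out {6}∪{2}={2,6}
  n20('cab'): parent n19 fail=1; on 'b' 1 → fail=2;  out ∅∪{0}={0}
  n7('daca'): parent n6 fail=3; on 'a' 3→16 → fail=19;  out ∅∪{2}={2}
  n13('bdaa'): parent n12 fail=5; on 'a' 5→1→0 → fail=1;  out {4}∪{2}={2,4}
  n21('caba'): parent n20 fail=2; on 'a' 2→10→0 → fail=1;  out {7}∪{2}={2,7}
  n8('dacab'): parent n7 fail=19; on 'b' 19 → fail=20;  out ∅∪{0}={0}
  n9('dacaba'): parent n8 fail=20; on 'a' 20 → fail=21;  out {3}∪{2,7}={2,3,7}

Scan:
i=0 'b': node 0→10
i=1 'a': node 10→1 (fail-walked)  ** P2@[1:1]
i=2 'a': node 1→1 (fail-walked)  ** P2@[2:2]
i=3 'b': node 1→2  ** P0@[2:3]
i=4 'c': node 2→16 (fail-walked)
i=5 'd': node 16→17
i=6 'a': node 17→18  ** P2@[6:6],P6@[4:6]
i=7 'b': node 18→2 (fail-walked)  ** P0@[6:7]
i=8 'd': node 2→11 (fail-walked)
i=9 'a': node 11→12  ** P2@[9:9]
i=10 'c': node 12→6 (fail-walked)  ** P1@[9:10]
i=11 'a': node 6→7  ** P2@[11:11]
i=12 'b': node 7→8  ** P0@[11:12]
i=13 'a': node 8→9  ** P2@[13:13],P3@[8:13],P7@[10:13]
i=14 'a': node 9→1 (fail-walked)  ** P2@[14:14]
i=15 'c': node 1→3  ** P1@[14:15]
i=16 'b': node 3→10 (fail-walked)
i=17 'd': node 10→11
i=18 'c': node 11→16 (fail-walked)
i=19 'c': node 16→16 (fail-walked)
i=20 'd': node 16→17

Matches: [[1,2],[2,2],[3,0],[6,2],[6,6],[7,0],[9,2],[10,1],[11,2],[12,0],[13,2],[13,3],[13,7],[14,2],[15,1]]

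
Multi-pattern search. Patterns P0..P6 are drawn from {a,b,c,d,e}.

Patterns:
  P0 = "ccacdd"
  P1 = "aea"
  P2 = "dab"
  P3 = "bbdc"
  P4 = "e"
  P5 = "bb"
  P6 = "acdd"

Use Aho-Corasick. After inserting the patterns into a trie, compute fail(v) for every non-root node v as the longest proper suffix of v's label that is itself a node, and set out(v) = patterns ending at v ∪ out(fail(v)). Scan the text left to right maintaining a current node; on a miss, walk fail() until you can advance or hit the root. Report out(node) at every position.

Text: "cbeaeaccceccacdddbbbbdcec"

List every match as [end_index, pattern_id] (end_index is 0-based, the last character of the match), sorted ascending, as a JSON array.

Construct AC machine:
Trie nodes:
  n0 'ε': a→7 b→13 c→1 d→10 e→17
  n1 'c': c→2
  n2 'cc': a→3
  n3 'cca': c→4
  n4 'ccac': d→5
  n5 'ccacd': d→6
  n6 'ccacdd': ·  ←P0
  n7 'a': c→18 e→8
  n8 'ae': a→9
  n9 'aea': ·  ←P1
  n10 'd': a→11
  n11 'da': b→12
  n12 'dab': ·  ←P2
  n13 'b': b→14
  n14 'bb': d→15  ←P5
  n15 'bbd': c→16
  n16 'bbdc': ·  ←P3
  n17 'e': ·  ←P4
  n18 'ac': d→19
  n19 'acd': d→20
  n20 'acdd': ·  ←P6

BFS fail/out derivation:
  fail(1) 'c': from fail(0)=0 chase 'c': 0 ⇒ 0;  out=∅∪out(0)=∅
  fail(7) 'a': from fail(0)=0 chase 'a': 0 ⇒ 0;  out=∅∪out(0)=∅
  fail(10) 'd': from fail(0)=0 chase 'd': 0 ⇒ 0;  out=∅∪out(0)=∅
  fail(13) 'b': from fail(0)=0 chase 'b': 0 ⇒ 0;  out=∅∪out(0)=∅
  fail(17) 'e': from fail(0)=0 chase 'e': 0 ⇒ 0;  out={4}∪out(0)={4}
  fail(2) 'cc': from fail(1)=0 chase 'c': 0 ⇒ 1;  out=∅∪out(1)=∅
  fail(8) 'ae': from fail(7)=0 chase 'e': 0 ⇒ 17;  out=∅∪out(17)={4}
  fail(11) 'da': from fail(10)=0 chase 'a': 0 ⇒ 7;  out=∅∪out(7)=∅
  fail(14) 'bb': from fail(13)=0 chase 'b': 0 ⇒ 13;  out={5}∪out(13)={5}
  fail(18) 'ac': from fail(7)=0 chase 'c': 0 ⇒ 1;  out=∅∪out(1)=∅
  fail(3) 'cca': from fail(2)=1 chase 'a': 1→0 ⇒ 7;  out=∅∪out(7)=∅
  fail(9) 'aea': from fail(8)=17 chase 'a': 17→0 ⇒ 7;  out={1}∪out(7)={1}
  fail(12) 'dab': from fail(11)=7 chase 'b': 7→0 ⇒ 13;  out={2}∪out(13)={2}
  fail(15) 'bbd': from fail(14)=13 chase 'd': 13→0 ⇒ 10;  out=∅∪out(10)=∅
  fail(19) 'acd': from fail(18)=1 chase 'd': 1→0 ⇒ 10;  out=∅∪out(10)=∅
  fail(4) 'ccac': from fail(3)=7 chase 'c': 7 ⇒ 18;  out=∅∪out(18)=∅
  fail(16) 'bbdc': from fail(15)=10 chase 'c': 10→0 ⇒ 1;  out={3}∪out(1)={3}
  fail(20) 'acdd': from fail(19)=10 chase 'd': 10→0 ⇒ 10;  out={6}∪out(10)={6}
  fail(5) 'ccacd': from fail(4)=18 chase 'd': 18 ⇒ 19;  out=∅∪out(19)=∅
  fail(6) 'ccacdd': from fail(5)=19 chase 'd': 19 ⇒ 20;  out={0}∪out(20)={0,6}

Run:
pos 0 'c': at 1
pos 1 'b': at 13 (fail-walked)
pos 2 'e': at 17 (fail-walked)  emit P4@[2:2]
pos 3 'a': at 7 (fail-walked)
pos 4 'e': at 8  emit P4@[4:4]
pos 5 'a': at 9  emit P1@[3:5]
pos 6 'c': at 18 (fail-walked)
pos 7 'c': at 2 (fail-walked)
pos 8 'c': at 2 (fail-walked)
pos 9 'e': at 17 (fail-walked)  emit P4@[9:9]
pos 10 'c': at 1 (fail-walked)
pos 11 'c': at 2
pos 12 'a': at 3
pos 13 'c': at 4
pos 14 'd': at 5
pos 15 'd': at 6  emit P0@[10:15],P6@[12:15]
pos 16 'd': at 10 (fail-walked)
pos 17 'b': at 13 (fail-walked)
pos 18 'b': at 14  emit P5@[17:18]
pos 19 'b': at 14 (fail-walked)  emit P5@[18:19]
pos 20 'b': at 14 (fail-walked)  emit P5@[19:20]
pos 21 'd': at 15
pos 22 'c': at 16  emit P3@[19:22]
pos 23 'e': at 17 (fail-walked)  emit P4@[23:23]
pos 24 'c': at 1 (fail-walked)

Matches: [[2,4],[4,4],[5,1],[9,4],[15,0],[15,6],[18,5],[19,5],[20,5],[22,3],[23,4]]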